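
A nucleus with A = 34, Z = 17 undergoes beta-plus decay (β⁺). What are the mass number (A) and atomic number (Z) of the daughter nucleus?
Daughter: A = 34, Z = 16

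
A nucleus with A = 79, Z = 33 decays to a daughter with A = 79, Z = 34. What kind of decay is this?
ΔA = 0, ΔZ = +1 ⇒ beta-minus decay (β⁻)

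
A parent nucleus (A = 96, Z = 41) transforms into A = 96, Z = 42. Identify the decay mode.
ΔA = 0, ΔZ = +1 ⇒ beta-minus decay (β⁻)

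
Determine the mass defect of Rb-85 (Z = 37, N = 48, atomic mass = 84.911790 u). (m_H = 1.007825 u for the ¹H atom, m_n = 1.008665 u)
Δm = Z·m_H + N·m_n − M = 0.7937 u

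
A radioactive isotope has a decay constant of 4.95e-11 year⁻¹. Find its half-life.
t½ = ln(2)/λ = 1.4e10 years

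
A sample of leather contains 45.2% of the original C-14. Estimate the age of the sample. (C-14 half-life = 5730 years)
Age = t½ × log₂(1/ratio) = 6564 years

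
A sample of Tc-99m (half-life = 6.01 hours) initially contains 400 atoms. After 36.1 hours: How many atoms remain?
N = N₀(1/2)^(t/t½) = 6.221 atoms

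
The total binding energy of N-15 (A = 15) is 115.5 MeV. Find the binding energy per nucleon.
B.E./A = 115.5/15 = 7.7 MeV/nucleon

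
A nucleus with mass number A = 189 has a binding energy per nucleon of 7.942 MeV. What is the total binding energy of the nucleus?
B.E. = 7.942 × 189 = 1501 MeV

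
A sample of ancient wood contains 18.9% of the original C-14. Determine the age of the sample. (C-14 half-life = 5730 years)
Age = t½ × log₂(1/ratio) = 13770 years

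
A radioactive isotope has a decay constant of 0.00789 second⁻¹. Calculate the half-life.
t½ = ln(2)/λ = 87.85 seconds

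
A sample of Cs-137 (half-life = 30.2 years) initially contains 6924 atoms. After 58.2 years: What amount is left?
N = N₀(1/2)^(t/t½) = 1821 atoms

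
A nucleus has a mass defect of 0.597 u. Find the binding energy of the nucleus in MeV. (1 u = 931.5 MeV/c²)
B.E. = Δm × 931.5 = 556.1 MeV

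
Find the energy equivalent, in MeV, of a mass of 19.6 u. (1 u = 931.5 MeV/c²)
E = mc² = 18260 MeV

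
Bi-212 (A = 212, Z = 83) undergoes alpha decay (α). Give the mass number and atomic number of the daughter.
Daughter: A = 208, Z = 81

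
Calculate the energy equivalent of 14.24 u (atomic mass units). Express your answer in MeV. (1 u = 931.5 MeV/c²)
E = mc² = 13260 MeV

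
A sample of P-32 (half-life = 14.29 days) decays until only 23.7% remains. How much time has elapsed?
t = t½ × log₂(N₀/N) = 29.68 days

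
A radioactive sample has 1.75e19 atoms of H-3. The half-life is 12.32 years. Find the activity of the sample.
A = λN = 9.846e17 decays/year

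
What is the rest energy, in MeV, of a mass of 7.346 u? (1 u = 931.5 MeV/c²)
E = mc² = 6843 MeV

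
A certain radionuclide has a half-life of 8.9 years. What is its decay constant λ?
λ = ln(2)/t½ = 0.07788 year⁻¹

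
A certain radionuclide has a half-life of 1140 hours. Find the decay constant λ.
λ = ln(2)/t½ = 6.08e-4 hour⁻¹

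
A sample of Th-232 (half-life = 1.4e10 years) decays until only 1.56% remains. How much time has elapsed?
t = t½ × log₂(N₀/N) = 8.403e10 years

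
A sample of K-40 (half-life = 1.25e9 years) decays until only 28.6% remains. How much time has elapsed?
t = t½ × log₂(N₀/N) = 2.257e9 years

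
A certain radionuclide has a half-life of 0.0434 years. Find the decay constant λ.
λ = ln(2)/t½ = 15.97 year⁻¹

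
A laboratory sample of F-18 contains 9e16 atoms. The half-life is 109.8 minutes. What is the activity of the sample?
A = λN = 5.682e14 decays/minute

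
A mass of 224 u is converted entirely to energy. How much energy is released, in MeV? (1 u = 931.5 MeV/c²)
E = mc² = 2.087e5 MeV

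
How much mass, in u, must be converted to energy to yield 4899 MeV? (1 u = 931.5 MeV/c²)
m = E/c² = 5.259 u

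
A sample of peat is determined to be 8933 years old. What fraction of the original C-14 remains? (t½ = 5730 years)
N/N₀ = (1/2)^(t/t½) = 0.3394 = 33.9%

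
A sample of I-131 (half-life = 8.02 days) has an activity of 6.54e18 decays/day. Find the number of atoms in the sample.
N = A/λ = 7.567e19 atoms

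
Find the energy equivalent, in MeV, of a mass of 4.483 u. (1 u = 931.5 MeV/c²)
E = mc² = 4176 MeV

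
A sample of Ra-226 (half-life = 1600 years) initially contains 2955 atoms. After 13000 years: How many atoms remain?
N = N₀(1/2)^(t/t½) = 10.58 atoms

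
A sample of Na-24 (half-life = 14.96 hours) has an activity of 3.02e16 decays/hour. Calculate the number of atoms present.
N = A/λ = 6.518e17 atoms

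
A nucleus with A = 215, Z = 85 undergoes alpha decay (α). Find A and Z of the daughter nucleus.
Daughter: A = 211, Z = 83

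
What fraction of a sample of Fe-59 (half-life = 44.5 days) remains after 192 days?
N/N₀ = (1/2)^(t/t½) = 0.05025 = 5.03%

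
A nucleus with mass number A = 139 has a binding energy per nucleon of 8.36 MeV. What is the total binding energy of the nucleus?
B.E. = 8.36 × 139 = 1162 MeV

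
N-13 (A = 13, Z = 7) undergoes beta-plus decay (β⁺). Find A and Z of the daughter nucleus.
Daughter: A = 13, Z = 6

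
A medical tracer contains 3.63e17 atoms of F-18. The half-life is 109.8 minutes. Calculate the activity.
A = λN = 2.292e15 decays/minute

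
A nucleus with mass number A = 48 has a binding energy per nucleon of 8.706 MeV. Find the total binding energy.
B.E. = 8.706 × 48 = 417.9 MeV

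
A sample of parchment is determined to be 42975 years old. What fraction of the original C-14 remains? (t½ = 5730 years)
N/N₀ = (1/2)^(t/t½) = 0.005524 = 0.552%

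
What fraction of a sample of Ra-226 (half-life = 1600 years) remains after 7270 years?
N/N₀ = (1/2)^(t/t½) = 0.04287 = 4.29%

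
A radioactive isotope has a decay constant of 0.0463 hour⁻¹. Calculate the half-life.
t½ = ln(2)/λ = 14.97 hours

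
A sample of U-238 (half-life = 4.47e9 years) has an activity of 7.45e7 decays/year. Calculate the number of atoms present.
N = A/λ = 4.804e17 atoms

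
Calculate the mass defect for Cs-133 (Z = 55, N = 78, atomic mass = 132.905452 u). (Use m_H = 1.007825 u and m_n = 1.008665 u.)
Δm = Z·m_H + N·m_n − M = 1.201 u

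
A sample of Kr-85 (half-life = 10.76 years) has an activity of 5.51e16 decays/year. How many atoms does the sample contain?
N = A/λ = 8.553e17 atoms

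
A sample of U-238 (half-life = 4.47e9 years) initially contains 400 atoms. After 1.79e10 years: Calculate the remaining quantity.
N = N₀(1/2)^(t/t½) = 24.92 atoms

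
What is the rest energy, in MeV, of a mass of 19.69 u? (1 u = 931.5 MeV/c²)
E = mc² = 18340 MeV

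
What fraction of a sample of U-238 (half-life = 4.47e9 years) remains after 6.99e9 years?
N/N₀ = (1/2)^(t/t½) = 0.3383 = 33.8%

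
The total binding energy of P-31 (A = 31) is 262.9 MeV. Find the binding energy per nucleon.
B.E./A = 262.9/31 = 8.481 MeV/nucleon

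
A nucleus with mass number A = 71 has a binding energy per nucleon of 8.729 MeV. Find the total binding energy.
B.E. = 8.729 × 71 = 619.8 MeV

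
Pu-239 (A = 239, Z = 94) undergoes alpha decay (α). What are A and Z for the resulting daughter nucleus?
Daughter: A = 235, Z = 92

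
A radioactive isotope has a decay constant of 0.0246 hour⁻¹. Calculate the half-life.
t½ = ln(2)/λ = 28.18 hours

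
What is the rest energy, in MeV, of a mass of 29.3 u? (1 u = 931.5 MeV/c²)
E = mc² = 27290 MeV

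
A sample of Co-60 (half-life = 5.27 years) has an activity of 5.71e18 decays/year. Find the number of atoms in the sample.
N = A/λ = 4.341e19 atoms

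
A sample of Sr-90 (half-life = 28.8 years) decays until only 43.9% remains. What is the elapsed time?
t = t½ × log₂(N₀/N) = 34.21 years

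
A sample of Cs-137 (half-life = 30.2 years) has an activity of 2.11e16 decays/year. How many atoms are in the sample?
N = A/λ = 9.193e17 atoms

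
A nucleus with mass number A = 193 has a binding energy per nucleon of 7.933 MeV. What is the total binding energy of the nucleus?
B.E. = 7.933 × 193 = 1531 MeV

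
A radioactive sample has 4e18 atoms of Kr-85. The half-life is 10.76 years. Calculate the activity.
A = λN = 2.577e17 decays/year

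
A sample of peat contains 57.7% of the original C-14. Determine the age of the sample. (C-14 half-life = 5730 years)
Age = t½ × log₂(1/ratio) = 4546 years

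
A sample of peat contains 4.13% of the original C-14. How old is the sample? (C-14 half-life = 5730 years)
Age = t½ × log₂(1/ratio) = 26340 years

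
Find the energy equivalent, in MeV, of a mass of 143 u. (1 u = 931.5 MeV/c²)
E = mc² = 1.332e5 MeV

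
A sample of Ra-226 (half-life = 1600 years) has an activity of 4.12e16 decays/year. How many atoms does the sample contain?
N = A/λ = 9.51e19 atoms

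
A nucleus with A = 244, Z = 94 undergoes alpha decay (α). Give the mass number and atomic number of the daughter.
Daughter: A = 240, Z = 92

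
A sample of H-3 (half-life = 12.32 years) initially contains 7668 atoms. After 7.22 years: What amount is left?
N = N₀(1/2)^(t/t½) = 5108 atoms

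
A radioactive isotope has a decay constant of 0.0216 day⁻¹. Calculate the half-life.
t½ = ln(2)/λ = 32.09 days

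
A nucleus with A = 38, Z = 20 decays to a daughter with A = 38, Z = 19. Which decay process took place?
ΔA = 0, ΔZ = -1 ⇒ beta-plus decay (β⁺) or electron capture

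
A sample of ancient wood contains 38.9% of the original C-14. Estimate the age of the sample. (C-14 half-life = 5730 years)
Age = t½ × log₂(1/ratio) = 7805 years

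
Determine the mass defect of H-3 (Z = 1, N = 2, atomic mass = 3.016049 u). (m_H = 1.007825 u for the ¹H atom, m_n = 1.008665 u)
Δm = Z·m_H + N·m_n − M = 0.009106 u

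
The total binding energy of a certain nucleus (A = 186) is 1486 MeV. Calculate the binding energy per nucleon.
B.E./A = 1486/186 = 7.989 MeV/nucleon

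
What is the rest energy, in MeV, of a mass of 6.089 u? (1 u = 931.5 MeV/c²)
E = mc² = 5672 MeV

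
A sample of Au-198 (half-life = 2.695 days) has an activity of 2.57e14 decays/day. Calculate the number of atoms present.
N = A/λ = 9.992e14 atoms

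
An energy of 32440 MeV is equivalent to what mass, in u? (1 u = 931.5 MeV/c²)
m = E/c² = 34.83 u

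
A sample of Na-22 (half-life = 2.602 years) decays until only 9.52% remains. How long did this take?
t = t½ × log₂(N₀/N) = 8.828 years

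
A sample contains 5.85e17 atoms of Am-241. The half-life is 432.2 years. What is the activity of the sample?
A = λN = 9.382e14 decays/year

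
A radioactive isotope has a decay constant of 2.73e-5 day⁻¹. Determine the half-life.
t½ = ln(2)/λ = 25390 days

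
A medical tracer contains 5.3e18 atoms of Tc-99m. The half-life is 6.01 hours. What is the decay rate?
A = λN = 6.113e17 decays/hour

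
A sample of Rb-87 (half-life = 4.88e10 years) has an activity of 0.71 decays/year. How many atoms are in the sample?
N = A/λ = 4.999e10 atoms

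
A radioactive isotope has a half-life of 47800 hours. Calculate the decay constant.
λ = ln(2)/t½ = 1.45e-5 hour⁻¹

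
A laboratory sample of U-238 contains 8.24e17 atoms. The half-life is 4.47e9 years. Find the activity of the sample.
A = λN = 1.278e8 decays/year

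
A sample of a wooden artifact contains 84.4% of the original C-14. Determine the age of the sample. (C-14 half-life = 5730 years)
Age = t½ × log₂(1/ratio) = 1402 years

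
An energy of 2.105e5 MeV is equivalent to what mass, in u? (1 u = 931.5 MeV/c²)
m = E/c² = 226 u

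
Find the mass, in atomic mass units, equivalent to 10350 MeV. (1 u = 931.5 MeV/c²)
m = E/c² = 11.11 u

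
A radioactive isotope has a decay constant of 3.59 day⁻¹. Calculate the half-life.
t½ = ln(2)/λ = 0.1931 days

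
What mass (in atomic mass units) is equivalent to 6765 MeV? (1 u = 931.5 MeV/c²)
m = E/c² = 7.262 u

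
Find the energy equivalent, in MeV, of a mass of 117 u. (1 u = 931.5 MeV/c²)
E = mc² = 1.09e5 MeV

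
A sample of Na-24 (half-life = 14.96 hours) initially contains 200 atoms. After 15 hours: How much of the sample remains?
N = N₀(1/2)^(t/t½) = 99.81 atoms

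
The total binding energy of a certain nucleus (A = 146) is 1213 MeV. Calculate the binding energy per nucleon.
B.E./A = 1213/146 = 8.308 MeV/nucleon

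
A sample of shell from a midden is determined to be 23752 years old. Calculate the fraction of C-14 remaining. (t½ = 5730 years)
N/N₀ = (1/2)^(t/t½) = 0.05652 = 5.65%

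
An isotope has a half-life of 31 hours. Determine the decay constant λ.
λ = ln(2)/t½ = 0.02236 hour⁻¹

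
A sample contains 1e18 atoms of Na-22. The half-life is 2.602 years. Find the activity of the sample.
A = λN = 2.664e17 decays/year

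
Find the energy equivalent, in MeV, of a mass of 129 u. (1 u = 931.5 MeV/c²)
E = mc² = 1.202e5 MeV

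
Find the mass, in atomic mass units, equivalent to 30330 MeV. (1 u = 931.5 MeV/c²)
m = E/c² = 32.56 u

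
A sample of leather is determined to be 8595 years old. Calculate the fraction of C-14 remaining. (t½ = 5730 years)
N/N₀ = (1/2)^(t/t½) = 0.3536 = 35.4%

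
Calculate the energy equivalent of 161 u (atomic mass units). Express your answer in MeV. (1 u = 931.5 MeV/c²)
E = mc² = 1.5e5 MeV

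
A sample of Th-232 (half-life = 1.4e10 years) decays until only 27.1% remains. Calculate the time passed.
t = t½ × log₂(N₀/N) = 2.637e10 years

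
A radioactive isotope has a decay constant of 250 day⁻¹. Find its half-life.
t½ = ln(2)/λ = 0.002773 days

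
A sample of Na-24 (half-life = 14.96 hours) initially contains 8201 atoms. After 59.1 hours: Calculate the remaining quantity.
N = N₀(1/2)^(t/t½) = 530.4 atoms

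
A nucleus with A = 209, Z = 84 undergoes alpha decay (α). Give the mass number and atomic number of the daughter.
Daughter: A = 205, Z = 82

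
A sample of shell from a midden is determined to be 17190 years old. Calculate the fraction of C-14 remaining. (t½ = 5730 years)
N/N₀ = (1/2)^(t/t½) = 0.125 = 12.5%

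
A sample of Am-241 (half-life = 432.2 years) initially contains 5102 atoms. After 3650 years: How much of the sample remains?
N = N₀(1/2)^(t/t½) = 14.64 atoms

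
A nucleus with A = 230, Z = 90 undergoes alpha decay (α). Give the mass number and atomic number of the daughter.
Daughter: A = 226, Z = 88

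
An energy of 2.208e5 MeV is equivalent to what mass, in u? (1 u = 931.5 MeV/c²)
m = E/c² = 237 u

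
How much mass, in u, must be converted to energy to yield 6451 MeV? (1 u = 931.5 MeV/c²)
m = E/c² = 6.925 u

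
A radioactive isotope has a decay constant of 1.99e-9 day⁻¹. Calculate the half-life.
t½ = ln(2)/λ = 3.483e8 days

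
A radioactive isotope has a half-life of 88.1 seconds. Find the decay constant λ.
λ = ln(2)/t½ = 0.007868 second⁻¹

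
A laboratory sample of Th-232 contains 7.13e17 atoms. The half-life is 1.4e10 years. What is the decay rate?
A = λN = 3.53e7 decays/year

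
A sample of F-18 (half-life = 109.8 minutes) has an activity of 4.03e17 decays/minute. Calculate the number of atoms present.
N = A/λ = 6.384e19 atoms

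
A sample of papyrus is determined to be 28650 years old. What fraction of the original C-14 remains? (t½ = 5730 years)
N/N₀ = (1/2)^(t/t½) = 0.03125 = 3.12%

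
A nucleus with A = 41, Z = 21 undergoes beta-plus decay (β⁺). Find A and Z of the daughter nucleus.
Daughter: A = 41, Z = 20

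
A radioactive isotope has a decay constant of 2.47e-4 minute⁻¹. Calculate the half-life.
t½ = ln(2)/λ = 2806 minutes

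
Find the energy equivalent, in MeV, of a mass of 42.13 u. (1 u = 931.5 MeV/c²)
E = mc² = 39240 MeV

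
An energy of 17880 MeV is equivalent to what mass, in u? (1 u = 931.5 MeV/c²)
m = E/c² = 19.19 u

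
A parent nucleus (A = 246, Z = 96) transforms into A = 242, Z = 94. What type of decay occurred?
ΔA = -4, ΔZ = -2 ⇒ alpha decay (α)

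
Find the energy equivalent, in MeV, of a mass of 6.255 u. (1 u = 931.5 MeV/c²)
E = mc² = 5827 MeV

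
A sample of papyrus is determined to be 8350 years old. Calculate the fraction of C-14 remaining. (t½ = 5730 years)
N/N₀ = (1/2)^(t/t½) = 0.3642 = 36.4%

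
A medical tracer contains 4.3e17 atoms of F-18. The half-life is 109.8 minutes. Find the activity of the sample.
A = λN = 2.715e15 decays/minute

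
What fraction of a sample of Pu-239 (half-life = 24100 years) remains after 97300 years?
N/N₀ = (1/2)^(t/t½) = 0.0609 = 6.09%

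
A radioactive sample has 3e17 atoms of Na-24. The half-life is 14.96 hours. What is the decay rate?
A = λN = 1.39e16 decays/hour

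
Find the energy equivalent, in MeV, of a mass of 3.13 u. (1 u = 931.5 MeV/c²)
E = mc² = 2916 MeV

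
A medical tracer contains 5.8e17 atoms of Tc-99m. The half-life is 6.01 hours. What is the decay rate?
A = λN = 6.689e16 decays/hour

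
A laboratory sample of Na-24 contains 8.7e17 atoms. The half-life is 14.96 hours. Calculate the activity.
A = λN = 4.031e16 decays/hour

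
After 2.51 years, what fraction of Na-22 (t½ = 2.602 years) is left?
N/N₀ = (1/2)^(t/t½) = 0.5124 = 51.2%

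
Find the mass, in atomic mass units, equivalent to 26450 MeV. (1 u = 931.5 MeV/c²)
m = E/c² = 28.4 u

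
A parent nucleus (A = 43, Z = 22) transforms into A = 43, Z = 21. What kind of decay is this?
ΔA = 0, ΔZ = -1 ⇒ beta-plus decay (β⁺) or electron capture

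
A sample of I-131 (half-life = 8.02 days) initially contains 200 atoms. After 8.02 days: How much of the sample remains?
N = N₀(1/2)^(t/t½) = 100 atoms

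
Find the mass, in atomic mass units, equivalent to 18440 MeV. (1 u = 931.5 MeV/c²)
m = E/c² = 19.8 u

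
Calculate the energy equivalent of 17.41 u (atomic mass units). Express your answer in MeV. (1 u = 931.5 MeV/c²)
E = mc² = 16220 MeV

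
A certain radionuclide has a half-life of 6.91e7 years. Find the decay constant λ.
λ = ln(2)/t½ = 1.003e-8 year⁻¹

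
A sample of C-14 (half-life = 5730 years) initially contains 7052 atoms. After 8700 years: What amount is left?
N = N₀(1/2)^(t/t½) = 2462 atoms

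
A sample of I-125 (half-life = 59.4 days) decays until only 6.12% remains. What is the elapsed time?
t = t½ × log₂(N₀/N) = 239.4 days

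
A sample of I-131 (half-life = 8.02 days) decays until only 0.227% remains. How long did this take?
t = t½ × log₂(N₀/N) = 70.44 days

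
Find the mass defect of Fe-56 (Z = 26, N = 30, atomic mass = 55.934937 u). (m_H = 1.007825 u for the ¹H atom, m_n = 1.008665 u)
Δm = Z·m_H + N·m_n − M = 0.5285 u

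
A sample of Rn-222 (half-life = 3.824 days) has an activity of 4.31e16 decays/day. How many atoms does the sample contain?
N = A/λ = 2.378e17 atoms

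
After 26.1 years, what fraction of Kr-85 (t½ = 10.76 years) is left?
N/N₀ = (1/2)^(t/t½) = 0.1861 = 18.6%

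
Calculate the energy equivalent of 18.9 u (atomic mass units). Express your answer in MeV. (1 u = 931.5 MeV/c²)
E = mc² = 17610 MeV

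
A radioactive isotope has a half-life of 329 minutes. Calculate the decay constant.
λ = ln(2)/t½ = 0.002107 minute⁻¹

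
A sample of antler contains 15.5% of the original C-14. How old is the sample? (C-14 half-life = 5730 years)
Age = t½ × log₂(1/ratio) = 15410 years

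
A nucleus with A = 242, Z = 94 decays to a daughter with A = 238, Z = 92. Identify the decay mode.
ΔA = -4, ΔZ = -2 ⇒ alpha decay (α)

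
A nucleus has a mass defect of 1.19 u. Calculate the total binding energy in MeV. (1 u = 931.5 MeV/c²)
B.E. = Δm × 931.5 = 1108 MeV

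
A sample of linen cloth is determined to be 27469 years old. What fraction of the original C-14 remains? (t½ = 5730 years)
N/N₀ = (1/2)^(t/t½) = 0.03605 = 3.6%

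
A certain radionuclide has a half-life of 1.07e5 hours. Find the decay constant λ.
λ = ln(2)/t½ = 6.478e-6 hour⁻¹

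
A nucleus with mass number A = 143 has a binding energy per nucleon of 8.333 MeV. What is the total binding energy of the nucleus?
B.E. = 8.333 × 143 = 1192 MeV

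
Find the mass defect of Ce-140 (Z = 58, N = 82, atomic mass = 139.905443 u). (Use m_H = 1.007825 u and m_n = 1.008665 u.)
Δm = Z·m_H + N·m_n − M = 1.259 u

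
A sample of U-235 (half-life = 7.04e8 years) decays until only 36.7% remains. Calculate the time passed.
t = t½ × log₂(N₀/N) = 1.018e9 years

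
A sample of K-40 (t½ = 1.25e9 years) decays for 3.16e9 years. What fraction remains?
N/N₀ = (1/2)^(t/t½) = 0.1734 = 17.3%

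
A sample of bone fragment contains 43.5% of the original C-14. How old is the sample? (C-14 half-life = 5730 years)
Age = t½ × log₂(1/ratio) = 6881 years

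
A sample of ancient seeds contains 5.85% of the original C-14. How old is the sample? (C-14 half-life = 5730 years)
Age = t½ × log₂(1/ratio) = 23470 years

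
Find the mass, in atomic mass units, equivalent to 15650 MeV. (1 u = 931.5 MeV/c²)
m = E/c² = 16.8 u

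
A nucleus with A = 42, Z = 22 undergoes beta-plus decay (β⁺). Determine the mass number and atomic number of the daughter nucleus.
Daughter: A = 42, Z = 21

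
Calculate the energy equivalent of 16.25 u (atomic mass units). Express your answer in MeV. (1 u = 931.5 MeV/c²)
E = mc² = 15140 MeV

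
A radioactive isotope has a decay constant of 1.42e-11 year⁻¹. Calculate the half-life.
t½ = ln(2)/λ = 4.881e10 years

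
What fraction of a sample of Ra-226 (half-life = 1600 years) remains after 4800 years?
N/N₀ = (1/2)^(t/t½) = 0.125 = 12.5%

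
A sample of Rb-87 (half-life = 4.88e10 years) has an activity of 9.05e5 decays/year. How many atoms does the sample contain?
N = A/λ = 6.372e16 atoms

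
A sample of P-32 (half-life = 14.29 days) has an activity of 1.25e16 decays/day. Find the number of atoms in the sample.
N = A/λ = 2.577e17 atoms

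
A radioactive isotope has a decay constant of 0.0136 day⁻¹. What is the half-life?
t½ = ln(2)/λ = 50.97 days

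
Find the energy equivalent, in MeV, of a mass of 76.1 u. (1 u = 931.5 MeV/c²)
E = mc² = 70890 MeV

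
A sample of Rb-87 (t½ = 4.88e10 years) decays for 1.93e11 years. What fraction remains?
N/N₀ = (1/2)^(t/t½) = 0.06448 = 6.45%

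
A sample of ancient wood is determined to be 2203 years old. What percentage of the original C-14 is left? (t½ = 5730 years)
N/N₀ = (1/2)^(t/t½) = 0.7661 = 76.6%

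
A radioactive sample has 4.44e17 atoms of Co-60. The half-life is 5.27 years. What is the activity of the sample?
A = λN = 5.84e16 decays/year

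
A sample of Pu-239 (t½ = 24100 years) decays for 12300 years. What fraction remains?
N/N₀ = (1/2)^(t/t½) = 0.702 = 70.2%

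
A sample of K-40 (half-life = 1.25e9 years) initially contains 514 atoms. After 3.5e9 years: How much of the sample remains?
N = N₀(1/2)^(t/t½) = 73.8 atoms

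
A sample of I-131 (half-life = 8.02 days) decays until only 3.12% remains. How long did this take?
t = t½ × log₂(N₀/N) = 40.12 days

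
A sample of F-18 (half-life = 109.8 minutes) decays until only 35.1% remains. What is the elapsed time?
t = t½ × log₂(N₀/N) = 165.8 minutes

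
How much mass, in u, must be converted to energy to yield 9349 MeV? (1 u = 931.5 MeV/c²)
m = E/c² = 10.04 u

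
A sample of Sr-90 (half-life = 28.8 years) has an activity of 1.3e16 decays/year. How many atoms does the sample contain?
N = A/λ = 5.401e17 atoms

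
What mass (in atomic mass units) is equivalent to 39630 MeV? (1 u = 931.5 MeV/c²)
m = E/c² = 42.54 u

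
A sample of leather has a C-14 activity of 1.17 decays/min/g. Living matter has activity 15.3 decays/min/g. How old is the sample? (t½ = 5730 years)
Age = t½ × log₂(A₀/A) = 21250 years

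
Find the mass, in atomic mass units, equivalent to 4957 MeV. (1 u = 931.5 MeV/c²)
m = E/c² = 5.322 u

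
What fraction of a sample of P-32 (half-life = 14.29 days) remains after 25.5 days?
N/N₀ = (1/2)^(t/t½) = 0.2903 = 29%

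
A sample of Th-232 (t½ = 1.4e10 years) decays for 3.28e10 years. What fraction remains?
N/N₀ = (1/2)^(t/t½) = 0.1971 = 19.7%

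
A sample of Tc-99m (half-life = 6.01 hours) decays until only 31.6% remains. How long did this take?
t = t½ × log₂(N₀/N) = 9.989 hours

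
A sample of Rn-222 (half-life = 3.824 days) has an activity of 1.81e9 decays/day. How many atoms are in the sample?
N = A/λ = 9.986e9 atoms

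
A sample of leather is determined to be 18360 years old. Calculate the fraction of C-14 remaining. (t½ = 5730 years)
N/N₀ = (1/2)^(t/t½) = 0.1085 = 10.9%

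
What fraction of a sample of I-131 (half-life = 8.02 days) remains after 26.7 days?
N/N₀ = (1/2)^(t/t½) = 0.0995 = 9.95%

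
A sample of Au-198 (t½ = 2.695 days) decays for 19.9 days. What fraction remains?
N/N₀ = (1/2)^(t/t½) = 0.005987 = 0.599%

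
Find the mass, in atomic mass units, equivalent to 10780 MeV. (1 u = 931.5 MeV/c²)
m = E/c² = 11.57 u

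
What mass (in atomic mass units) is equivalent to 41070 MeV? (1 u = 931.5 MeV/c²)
m = E/c² = 44.09 u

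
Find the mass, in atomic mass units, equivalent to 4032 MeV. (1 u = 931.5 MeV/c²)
m = E/c² = 4.329 u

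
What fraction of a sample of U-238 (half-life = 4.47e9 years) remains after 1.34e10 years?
N/N₀ = (1/2)^(t/t½) = 0.1252 = 12.5%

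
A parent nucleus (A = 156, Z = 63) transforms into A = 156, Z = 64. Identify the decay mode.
ΔA = 0, ΔZ = +1 ⇒ beta-minus decay (β⁻)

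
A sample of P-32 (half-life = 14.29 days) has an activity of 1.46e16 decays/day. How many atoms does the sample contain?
N = A/λ = 3.01e17 atoms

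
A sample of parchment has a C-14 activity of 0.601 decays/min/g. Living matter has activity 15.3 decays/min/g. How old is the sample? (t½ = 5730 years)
Age = t½ × log₂(A₀/A) = 26760 years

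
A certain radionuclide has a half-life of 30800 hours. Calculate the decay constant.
λ = ln(2)/t½ = 2.25e-5 hour⁻¹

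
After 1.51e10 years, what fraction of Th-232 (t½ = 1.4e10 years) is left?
N/N₀ = (1/2)^(t/t½) = 0.4735 = 47.3%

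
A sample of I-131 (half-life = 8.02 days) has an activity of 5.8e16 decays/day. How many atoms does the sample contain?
N = A/λ = 6.711e17 atoms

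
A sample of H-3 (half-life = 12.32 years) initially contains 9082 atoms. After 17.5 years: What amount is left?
N = N₀(1/2)^(t/t½) = 3393 atoms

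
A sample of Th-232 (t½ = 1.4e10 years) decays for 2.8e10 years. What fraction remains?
N/N₀ = (1/2)^(t/t½) = 0.25 = 25%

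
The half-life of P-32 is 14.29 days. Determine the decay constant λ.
λ = ln(2)/t½ = 0.04851 day⁻¹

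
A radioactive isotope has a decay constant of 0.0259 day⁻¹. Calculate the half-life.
t½ = ln(2)/λ = 26.76 days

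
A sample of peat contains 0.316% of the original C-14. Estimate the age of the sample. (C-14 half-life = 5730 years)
Age = t½ × log₂(1/ratio) = 47590 years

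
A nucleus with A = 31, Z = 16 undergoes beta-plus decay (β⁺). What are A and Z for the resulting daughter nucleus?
Daughter: A = 31, Z = 15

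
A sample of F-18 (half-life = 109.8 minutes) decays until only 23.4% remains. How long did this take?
t = t½ × log₂(N₀/N) = 230.1 minutes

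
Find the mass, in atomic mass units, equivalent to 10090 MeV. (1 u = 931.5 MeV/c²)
m = E/c² = 10.83 u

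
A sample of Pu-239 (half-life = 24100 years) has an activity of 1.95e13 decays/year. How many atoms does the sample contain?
N = A/λ = 6.78e17 atoms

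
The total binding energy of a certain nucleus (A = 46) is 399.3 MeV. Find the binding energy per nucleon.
B.E./A = 399.3/46 = 8.68 MeV/nucleon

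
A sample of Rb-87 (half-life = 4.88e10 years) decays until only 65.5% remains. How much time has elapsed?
t = t½ × log₂(N₀/N) = 2.979e10 years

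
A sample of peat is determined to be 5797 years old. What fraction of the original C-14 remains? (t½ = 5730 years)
N/N₀ = (1/2)^(t/t½) = 0.496 = 49.6%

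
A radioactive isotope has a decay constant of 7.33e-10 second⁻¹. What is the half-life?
t½ = ln(2)/λ = 9.456e8 seconds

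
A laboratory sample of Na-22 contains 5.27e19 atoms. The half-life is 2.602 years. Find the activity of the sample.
A = λN = 1.404e19 decays/year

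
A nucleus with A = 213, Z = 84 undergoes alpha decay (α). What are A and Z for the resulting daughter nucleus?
Daughter: A = 209, Z = 82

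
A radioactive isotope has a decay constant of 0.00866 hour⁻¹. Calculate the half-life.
t½ = ln(2)/λ = 80.04 hours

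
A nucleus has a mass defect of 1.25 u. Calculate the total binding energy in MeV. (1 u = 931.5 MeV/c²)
B.E. = Δm × 931.5 = 1164 MeV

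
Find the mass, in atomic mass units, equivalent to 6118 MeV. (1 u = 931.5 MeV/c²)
m = E/c² = 6.568 u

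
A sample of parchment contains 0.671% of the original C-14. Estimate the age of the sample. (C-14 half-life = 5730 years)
Age = t½ × log₂(1/ratio) = 41370 years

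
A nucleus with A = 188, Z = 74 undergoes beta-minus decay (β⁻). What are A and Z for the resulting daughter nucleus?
Daughter: A = 188, Z = 75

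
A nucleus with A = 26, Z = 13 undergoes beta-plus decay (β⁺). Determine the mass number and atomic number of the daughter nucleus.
Daughter: A = 26, Z = 12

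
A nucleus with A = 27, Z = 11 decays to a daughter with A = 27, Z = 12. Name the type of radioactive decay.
ΔA = 0, ΔZ = +1 ⇒ beta-minus decay (β⁻)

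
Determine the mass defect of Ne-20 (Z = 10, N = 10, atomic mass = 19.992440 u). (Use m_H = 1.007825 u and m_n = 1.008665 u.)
Δm = Z·m_H + N·m_n − M = 0.1725 u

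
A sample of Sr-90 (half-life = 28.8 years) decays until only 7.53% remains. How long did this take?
t = t½ × log₂(N₀/N) = 107.5 years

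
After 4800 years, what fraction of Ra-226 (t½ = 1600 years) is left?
N/N₀ = (1/2)^(t/t½) = 0.125 = 12.5%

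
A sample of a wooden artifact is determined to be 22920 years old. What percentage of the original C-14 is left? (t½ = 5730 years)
N/N₀ = (1/2)^(t/t½) = 0.0625 = 6.25%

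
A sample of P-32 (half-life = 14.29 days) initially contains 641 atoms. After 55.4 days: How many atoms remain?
N = N₀(1/2)^(t/t½) = 43.63 atoms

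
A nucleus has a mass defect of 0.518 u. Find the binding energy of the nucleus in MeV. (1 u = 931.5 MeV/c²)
B.E. = Δm × 931.5 = 482.5 MeV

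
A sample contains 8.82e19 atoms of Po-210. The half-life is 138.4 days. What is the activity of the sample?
A = λN = 4.417e17 decays/day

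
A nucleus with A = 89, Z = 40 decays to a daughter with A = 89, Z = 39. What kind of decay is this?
ΔA = 0, ΔZ = -1 ⇒ beta-plus decay (β⁺) or electron capture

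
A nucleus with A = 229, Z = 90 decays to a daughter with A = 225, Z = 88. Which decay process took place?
ΔA = -4, ΔZ = -2 ⇒ alpha decay (α)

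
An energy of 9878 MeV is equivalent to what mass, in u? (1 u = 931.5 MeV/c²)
m = E/c² = 10.6 u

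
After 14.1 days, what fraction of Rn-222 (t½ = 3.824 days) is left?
N/N₀ = (1/2)^(t/t½) = 0.07763 = 7.76%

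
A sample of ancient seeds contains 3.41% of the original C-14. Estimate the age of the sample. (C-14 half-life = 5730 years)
Age = t½ × log₂(1/ratio) = 27930 years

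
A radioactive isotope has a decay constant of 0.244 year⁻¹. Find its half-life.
t½ = ln(2)/λ = 2.841 years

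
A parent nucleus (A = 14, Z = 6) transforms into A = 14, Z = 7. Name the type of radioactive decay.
ΔA = 0, ΔZ = +1 ⇒ beta-minus decay (β⁻)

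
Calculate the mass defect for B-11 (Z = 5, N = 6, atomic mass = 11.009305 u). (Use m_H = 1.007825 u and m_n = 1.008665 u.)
Δm = Z·m_H + N·m_n − M = 0.08181 u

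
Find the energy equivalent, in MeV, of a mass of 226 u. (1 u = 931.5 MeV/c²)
E = mc² = 2.105e5 MeV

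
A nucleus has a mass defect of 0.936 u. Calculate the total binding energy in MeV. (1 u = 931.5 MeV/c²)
B.E. = Δm × 931.5 = 871.9 MeV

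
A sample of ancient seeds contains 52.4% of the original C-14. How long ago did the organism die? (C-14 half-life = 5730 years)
Age = t½ × log₂(1/ratio) = 5342 years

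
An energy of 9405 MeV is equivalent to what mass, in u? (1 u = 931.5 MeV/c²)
m = E/c² = 10.1 u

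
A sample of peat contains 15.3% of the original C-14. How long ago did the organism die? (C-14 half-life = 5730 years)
Age = t½ × log₂(1/ratio) = 15520 years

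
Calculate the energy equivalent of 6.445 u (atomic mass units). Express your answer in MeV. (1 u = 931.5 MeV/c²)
E = mc² = 6004 MeV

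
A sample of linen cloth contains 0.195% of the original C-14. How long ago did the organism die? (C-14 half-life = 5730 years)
Age = t½ × log₂(1/ratio) = 51580 years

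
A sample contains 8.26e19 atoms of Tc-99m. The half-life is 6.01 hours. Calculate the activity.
A = λN = 9.526e18 decays/hour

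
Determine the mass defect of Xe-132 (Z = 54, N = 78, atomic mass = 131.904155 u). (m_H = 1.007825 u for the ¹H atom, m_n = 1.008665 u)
Δm = Z·m_H + N·m_n − M = 1.194 u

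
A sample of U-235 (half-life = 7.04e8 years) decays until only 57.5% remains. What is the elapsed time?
t = t½ × log₂(N₀/N) = 5.62e8 years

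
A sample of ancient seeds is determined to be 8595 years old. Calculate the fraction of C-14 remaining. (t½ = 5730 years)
N/N₀ = (1/2)^(t/t½) = 0.3536 = 35.4%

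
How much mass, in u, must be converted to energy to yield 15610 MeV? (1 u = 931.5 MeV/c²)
m = E/c² = 16.76 u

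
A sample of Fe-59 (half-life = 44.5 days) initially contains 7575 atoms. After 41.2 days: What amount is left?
N = N₀(1/2)^(t/t½) = 3987 atoms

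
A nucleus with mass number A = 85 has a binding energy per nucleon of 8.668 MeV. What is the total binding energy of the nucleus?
B.E. = 8.668 × 85 = 736.8 MeV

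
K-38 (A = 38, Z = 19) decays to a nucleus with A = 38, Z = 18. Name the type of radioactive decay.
ΔA = 0, ΔZ = -1 ⇒ beta-plus decay (β⁺) or electron capture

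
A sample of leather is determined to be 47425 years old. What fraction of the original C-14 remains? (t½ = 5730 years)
N/N₀ = (1/2)^(t/t½) = 0.003225 = 0.322%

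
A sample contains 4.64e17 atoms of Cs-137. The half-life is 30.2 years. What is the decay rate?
A = λN = 1.065e16 decays/year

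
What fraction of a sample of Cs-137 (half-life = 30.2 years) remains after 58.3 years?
N/N₀ = (1/2)^(t/t½) = 0.2623 = 26.2%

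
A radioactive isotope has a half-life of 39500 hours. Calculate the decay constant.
λ = ln(2)/t½ = 1.755e-5 hour⁻¹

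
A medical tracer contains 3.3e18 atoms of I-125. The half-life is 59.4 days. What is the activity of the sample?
A = λN = 3.851e16 decays/day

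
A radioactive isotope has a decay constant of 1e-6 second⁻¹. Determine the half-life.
t½ = ln(2)/λ = 6.931e5 seconds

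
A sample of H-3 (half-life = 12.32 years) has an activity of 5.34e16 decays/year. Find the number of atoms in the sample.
N = A/λ = 9.491e17 atoms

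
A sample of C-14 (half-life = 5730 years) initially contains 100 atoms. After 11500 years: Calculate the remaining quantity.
N = N₀(1/2)^(t/t½) = 24.88 atoms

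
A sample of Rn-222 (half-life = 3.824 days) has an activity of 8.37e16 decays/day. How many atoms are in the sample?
N = A/λ = 4.618e17 atoms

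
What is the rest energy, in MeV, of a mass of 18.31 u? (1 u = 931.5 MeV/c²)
E = mc² = 17060 MeV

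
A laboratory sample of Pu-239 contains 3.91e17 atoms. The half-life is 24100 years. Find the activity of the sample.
A = λN = 1.125e13 decays/year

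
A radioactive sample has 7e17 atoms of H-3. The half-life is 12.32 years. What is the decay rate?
A = λN = 3.938e16 decays/year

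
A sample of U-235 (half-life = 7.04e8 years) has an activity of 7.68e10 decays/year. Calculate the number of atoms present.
N = A/λ = 7.8e19 atoms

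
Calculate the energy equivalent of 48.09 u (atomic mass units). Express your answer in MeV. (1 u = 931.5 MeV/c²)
E = mc² = 44800 MeV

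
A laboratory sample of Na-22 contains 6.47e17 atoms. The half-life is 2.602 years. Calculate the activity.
A = λN = 1.724e17 decays/year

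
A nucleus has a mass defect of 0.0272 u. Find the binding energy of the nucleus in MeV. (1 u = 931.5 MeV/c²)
B.E. = Δm × 931.5 = 25.34 MeV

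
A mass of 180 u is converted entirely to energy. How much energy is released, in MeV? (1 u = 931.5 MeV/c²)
E = mc² = 1.677e5 MeV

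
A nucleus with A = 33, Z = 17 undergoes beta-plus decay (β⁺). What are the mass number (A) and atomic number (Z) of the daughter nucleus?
Daughter: A = 33, Z = 16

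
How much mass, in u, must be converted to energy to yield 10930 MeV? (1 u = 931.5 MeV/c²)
m = E/c² = 11.73 u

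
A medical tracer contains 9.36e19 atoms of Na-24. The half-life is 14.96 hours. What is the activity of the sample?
A = λN = 4.337e18 decays/hour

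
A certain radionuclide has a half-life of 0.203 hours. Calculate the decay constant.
λ = ln(2)/t½ = 3.415 hour⁻¹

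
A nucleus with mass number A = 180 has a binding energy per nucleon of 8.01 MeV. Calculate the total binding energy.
B.E. = 8.01 × 180 = 1442 MeV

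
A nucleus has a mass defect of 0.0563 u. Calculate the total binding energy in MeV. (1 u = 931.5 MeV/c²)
B.E. = Δm × 931.5 = 52.44 MeV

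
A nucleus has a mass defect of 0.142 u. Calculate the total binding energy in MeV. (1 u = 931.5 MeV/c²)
B.E. = Δm × 931.5 = 132.3 MeV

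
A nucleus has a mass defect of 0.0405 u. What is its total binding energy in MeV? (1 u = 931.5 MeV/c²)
B.E. = Δm × 931.5 = 37.73 MeV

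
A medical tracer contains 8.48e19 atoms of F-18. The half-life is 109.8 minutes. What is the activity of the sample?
A = λN = 5.353e17 decays/minute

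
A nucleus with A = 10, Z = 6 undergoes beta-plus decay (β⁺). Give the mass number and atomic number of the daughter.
Daughter: A = 10, Z = 5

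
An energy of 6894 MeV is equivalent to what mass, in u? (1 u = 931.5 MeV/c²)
m = E/c² = 7.401 u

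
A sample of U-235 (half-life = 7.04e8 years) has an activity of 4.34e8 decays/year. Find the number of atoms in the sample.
N = A/λ = 4.408e17 atoms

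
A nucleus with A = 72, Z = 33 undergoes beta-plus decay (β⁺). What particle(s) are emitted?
β⁺: positron (e⁺) + neutrino (νₑ)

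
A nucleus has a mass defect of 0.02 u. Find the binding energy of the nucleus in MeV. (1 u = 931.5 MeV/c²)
B.E. = Δm × 931.5 = 18.63 MeV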